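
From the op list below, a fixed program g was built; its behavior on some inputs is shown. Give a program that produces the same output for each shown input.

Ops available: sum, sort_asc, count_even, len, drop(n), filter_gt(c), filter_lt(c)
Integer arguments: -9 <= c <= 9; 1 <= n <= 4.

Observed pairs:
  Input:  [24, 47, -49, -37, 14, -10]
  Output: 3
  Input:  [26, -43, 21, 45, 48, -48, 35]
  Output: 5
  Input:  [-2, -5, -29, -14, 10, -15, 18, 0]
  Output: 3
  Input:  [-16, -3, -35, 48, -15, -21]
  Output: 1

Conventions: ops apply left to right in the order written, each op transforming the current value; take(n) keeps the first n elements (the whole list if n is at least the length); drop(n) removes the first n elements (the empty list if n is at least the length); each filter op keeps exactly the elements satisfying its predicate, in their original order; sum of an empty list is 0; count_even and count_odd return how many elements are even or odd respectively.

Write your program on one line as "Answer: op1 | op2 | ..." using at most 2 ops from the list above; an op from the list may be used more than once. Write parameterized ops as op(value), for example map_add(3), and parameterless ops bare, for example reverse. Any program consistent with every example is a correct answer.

filter_gt(-1) | len

Check, running the answer program on each example:
  [24, 47, -49, -37, 14, -10] -> [24, 47, 14] -> 3
  [26, -43, 21, 45, 48, -48, 35] -> [26, 21, 45, 48, 35] -> 5
  [-2, -5, -29, -14, 10, -15, 18, 0] -> [10, 18, 0] -> 3
  [-16, -3, -35, 48, -15, -21] -> [48] -> 1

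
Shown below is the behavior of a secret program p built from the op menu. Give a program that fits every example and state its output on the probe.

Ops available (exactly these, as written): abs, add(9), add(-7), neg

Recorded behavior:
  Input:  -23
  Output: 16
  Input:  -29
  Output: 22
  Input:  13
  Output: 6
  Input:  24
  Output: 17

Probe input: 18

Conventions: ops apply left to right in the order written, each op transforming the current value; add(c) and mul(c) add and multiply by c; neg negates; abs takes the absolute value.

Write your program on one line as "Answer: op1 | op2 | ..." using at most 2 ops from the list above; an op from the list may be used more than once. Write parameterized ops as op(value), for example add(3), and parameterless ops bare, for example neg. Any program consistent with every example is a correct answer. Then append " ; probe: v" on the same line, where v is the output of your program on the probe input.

abs | add(-7) ; probe: 11

Check, running the answer program on each example:
  -23 -> 23 -> 16
  -29 -> 29 -> 22
  13 -> 13 -> 6
  24 -> 24 -> 17
  probe: 18 -> 18 -> 11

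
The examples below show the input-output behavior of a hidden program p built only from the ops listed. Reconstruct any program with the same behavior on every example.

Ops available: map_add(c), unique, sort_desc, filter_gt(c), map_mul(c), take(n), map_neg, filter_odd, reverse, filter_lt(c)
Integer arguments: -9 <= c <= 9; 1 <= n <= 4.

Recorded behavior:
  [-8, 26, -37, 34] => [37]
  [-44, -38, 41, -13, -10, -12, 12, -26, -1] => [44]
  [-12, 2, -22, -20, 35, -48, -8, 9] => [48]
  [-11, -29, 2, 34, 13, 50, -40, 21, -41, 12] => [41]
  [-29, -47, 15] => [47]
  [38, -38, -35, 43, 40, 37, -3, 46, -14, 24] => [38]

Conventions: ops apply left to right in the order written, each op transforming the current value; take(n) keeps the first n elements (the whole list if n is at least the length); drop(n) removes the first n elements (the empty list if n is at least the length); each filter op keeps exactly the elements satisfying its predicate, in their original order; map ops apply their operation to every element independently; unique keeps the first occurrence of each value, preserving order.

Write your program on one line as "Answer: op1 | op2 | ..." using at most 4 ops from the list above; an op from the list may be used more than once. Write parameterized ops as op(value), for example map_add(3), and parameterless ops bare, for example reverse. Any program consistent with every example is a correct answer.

map_neg | sort_desc | take(4) | take(1)

Check, running the answer program on each example:
  [-8, 26, -37, 34] -> [8, -26, 37, -34] -> [37, 8, -26, -34] -> [37, 8, -26, -34] -> [37]
  [-44, -38, 41, -13, -10, -12, 12, -26, -1] -> [44, 38, -41, 13, 10, 12, -12, 26, 1] -> [44, 38, 26, 13, 12, 10, 1, -12, -41] -> [44, 38, 26, 13] -> [44]
  [-12, 2, -22, -20, 35, -48, -8, 9] -> [12, -2, 22, 20, -35, 48, 8, -9] -> [48, 22, 20, 12, 8, -2, -9, -35] -> [48, 22, 20, 12] -> [48]
  [-11, -29, 2, 34, 13, 50, -40, 21, -41, 12] -> [11, 29, -2, -34, -13, -50, 40, -21, 41, -12] -> [41, 40, 29, 11, -2, -12, -13, -21, -34, -50] -> [41, 40, 29, 11] -> [41]
  [-29, -47, 15] -> [29, 47, -15] -> [47, 29, -15] -> [47, 29, -15] -> [47]
  [38, -38, -35, 43, 40, 37, -3, 46, -14, 24] -> [-38, 38, 35, -43, -40, -37, 3, -46, 14, -24] -> [38, 35, 14, 3, -24, -37, -38, -40, -43, -46] -> [38, 35, 14, 3] -> [38]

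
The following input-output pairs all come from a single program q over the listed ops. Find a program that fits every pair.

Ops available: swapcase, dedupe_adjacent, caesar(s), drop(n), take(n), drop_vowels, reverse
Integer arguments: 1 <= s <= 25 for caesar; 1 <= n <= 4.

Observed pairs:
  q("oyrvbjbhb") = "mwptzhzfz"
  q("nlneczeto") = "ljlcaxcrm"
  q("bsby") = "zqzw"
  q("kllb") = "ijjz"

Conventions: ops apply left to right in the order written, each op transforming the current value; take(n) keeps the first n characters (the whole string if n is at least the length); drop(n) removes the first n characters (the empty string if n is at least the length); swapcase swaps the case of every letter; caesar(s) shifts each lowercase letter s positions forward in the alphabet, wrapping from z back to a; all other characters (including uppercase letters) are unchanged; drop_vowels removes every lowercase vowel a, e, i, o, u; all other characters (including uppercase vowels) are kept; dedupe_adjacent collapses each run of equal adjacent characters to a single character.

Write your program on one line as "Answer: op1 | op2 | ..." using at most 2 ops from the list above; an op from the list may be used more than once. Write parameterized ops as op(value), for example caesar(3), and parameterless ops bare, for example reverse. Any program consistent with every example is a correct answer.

caesar(14) | caesar(10)

Check, running the answer program on each example:
  "oyrvbjbhb" -> "cmfjpxpvp" -> "mwptzhzfz"
  "nlneczeto" -> "bzbsqnshc" -> "ljlcaxcrm"
  "bsby" -> "pgpm" -> "zqzw"
  "kllb" -> "yzzp" -> "ijjz"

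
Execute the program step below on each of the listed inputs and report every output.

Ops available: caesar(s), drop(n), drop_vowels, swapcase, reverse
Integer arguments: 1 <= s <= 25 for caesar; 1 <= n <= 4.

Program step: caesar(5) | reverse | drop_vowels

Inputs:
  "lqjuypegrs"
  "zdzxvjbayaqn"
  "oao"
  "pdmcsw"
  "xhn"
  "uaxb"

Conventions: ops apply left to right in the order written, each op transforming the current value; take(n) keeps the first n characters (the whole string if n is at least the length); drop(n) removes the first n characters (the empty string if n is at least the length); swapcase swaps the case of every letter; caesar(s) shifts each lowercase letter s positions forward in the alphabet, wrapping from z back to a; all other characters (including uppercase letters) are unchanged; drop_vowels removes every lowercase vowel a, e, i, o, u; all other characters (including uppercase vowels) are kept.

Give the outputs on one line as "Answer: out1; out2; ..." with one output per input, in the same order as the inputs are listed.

Execution, op by op:
  "lqjuypegrs" -> "qvozdujlwx" -> "xwljudzovq" -> "xwljdzvq"
  "zdzxvjbayaqn" -> "eiecaogfdfvs" -> "svfdfgoaceie" -> "svfdfgc"
  "oao" -> "tft" -> "tft" -> "tft"
  "pdmcsw" -> "uirhxb" -> "bxhriu" -> "bxhr"
  "xhn" -> "cms" -> "smc" -> "smc"
  "uaxb" -> "zfcg" -> "gcfz" -> "gcfz"

"xwljdzvq"; "svfdfgc"; "tft"; "bxhr"; "smc"; "gcfz"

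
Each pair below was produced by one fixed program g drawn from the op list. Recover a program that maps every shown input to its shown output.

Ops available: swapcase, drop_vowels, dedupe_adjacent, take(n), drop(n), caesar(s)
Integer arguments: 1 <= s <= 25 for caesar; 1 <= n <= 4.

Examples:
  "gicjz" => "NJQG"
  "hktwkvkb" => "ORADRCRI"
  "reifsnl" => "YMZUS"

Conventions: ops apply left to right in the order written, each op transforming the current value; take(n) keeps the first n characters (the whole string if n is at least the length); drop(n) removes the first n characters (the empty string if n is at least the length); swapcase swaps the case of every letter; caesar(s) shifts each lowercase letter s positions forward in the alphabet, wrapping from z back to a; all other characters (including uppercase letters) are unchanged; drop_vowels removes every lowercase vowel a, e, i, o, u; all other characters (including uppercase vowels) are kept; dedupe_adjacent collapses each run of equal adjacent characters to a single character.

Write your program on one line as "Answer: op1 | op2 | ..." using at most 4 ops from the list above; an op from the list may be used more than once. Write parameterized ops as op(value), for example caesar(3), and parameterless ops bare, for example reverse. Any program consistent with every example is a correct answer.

drop_vowels | caesar(7) | swapcase

Check, running the answer program on each example:
  "gicjz" -> "gcjz" -> "njqg" -> "NJQG"
  "hktwkvkb" -> "hktwkvkb" -> "oradrcri" -> "ORADRCRI"
  "reifsnl" -> "rfsnl" -> "ymzus" -> "YMZUS"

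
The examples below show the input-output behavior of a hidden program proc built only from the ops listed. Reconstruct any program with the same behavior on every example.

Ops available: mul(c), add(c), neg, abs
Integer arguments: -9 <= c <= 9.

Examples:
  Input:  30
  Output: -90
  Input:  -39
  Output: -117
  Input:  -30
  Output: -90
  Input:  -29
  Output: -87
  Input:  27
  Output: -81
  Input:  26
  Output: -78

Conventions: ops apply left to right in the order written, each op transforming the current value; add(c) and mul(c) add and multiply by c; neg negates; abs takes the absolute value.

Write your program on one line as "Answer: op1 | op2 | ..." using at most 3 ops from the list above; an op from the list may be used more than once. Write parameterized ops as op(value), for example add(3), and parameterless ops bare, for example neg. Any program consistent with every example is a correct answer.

abs | neg | mul(3)

Check, running the answer program on each example:
  30 -> 30 -> -30 -> -90
  -39 -> 39 -> -39 -> -117
  -30 -> 30 -> -30 -> -90
  -29 -> 29 -> -29 -> -87
  27 -> 27 -> -27 -> -81
  26 -> 26 -> -26 -> -78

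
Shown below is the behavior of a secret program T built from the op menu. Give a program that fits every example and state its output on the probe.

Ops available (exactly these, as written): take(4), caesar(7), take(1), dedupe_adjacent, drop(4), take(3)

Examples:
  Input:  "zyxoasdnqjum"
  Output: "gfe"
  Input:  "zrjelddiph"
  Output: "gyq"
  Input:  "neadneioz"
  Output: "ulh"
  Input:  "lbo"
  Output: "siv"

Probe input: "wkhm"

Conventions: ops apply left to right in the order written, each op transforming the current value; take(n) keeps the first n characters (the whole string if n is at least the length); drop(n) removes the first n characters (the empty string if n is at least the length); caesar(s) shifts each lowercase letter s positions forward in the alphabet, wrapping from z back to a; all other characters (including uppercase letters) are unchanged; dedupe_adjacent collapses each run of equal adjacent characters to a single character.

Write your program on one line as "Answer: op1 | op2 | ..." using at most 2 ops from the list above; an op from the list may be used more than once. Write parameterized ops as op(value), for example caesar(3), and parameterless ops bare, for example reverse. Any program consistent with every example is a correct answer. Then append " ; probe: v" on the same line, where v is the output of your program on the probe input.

caesar(7) | take(3) ; probe: "dro"

Check, running the answer program on each example:
  "zyxoasdnqjum" -> "gfevhzkuxqbt" -> "gfe"
  "zrjelddiph" -> "gyqlskkpwo" -> "gyq"
  "neadneioz" -> "ulhkulpvg" -> "ulh"
  "lbo" -> "siv" -> "siv"
  probe: "wkhm" -> "drot" -> "dro"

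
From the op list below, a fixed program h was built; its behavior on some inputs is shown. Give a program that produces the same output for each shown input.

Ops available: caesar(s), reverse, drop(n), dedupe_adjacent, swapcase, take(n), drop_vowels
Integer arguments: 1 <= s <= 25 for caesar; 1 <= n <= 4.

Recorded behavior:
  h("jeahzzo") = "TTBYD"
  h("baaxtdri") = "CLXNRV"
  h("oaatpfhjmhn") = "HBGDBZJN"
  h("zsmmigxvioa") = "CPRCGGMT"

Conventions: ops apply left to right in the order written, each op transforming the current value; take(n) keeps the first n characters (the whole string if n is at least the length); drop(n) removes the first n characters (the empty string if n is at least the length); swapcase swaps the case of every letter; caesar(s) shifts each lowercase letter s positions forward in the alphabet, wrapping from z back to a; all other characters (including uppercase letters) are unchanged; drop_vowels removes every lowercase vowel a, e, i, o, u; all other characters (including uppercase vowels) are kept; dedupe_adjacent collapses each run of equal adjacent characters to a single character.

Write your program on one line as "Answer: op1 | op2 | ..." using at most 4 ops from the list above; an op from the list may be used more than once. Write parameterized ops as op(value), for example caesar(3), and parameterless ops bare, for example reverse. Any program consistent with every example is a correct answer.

caesar(20) | reverse | drop_vowels | swapcase

Check, running the answer program on each example:
  "jeahzzo" -> "dyubtti" -> "ittbuyd" -> "ttbyd" -> "TTBYD"
  "baaxtdri" -> "vuurnxlc" -> "clxnruuv" -> "clxnrv" -> "CLXNRV"
  "oaatpfhjmhn" -> "iuunjzbdgbh" -> "hbgdbzjnuui" -> "hbgdbzjn" -> "HBGDBZJN"
  "zsmmigxvioa" -> "tmggcarpciu" -> "uicpracggmt" -> "cprcggmt" -> "CPRCGGMT"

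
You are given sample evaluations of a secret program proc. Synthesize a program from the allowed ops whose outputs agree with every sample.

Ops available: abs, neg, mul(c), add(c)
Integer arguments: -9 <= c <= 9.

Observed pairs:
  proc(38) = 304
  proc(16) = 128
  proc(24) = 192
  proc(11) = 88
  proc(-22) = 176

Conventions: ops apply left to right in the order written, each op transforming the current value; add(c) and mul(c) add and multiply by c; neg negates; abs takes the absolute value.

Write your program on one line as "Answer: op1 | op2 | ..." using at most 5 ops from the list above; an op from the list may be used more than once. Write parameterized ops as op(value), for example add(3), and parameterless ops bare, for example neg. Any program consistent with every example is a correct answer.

abs | neg | mul(8) | abs

Check, running the answer program on each example:
  38 -> 38 -> -38 -> -304 -> 304
  16 -> 16 -> -16 -> -128 -> 128
  24 -> 24 -> -24 -> -192 -> 192
  11 -> 11 -> -11 -> -88 -> 88
  -22 -> 22 -> -22 -> -176 -> 176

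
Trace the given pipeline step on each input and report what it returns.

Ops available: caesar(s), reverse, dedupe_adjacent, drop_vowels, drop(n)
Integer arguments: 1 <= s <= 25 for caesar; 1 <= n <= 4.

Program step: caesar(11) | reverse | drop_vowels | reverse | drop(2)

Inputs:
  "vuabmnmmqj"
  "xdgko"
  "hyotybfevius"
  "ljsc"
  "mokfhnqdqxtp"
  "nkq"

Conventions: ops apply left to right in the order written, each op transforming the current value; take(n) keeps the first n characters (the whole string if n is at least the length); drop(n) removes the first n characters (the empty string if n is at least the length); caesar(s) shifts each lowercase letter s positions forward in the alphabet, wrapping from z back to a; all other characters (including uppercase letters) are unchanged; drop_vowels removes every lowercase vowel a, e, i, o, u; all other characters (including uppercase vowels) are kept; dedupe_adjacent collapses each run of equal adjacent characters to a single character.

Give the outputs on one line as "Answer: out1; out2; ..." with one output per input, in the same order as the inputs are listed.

Execution, op by op:
  "vuabmnmmqj" -> "gflmxyxxbu" -> "ubxxyxmlfg" -> "bxxyxmlfg" -> "gflmxyxxb" -> "lmxyxxb"
  "xdgko" -> "iorvz" -> "zvroi" -> "zvr" -> "rvz" -> "z"
  "hyotybfevius" -> "sjzejmqpgtfd" -> "dftgpqmjezjs" -> "dftgpqmjzjs" -> "sjzjmqpgtfd" -> "zjmqpgtfd"
  "ljsc" -> "wudn" -> "nduw" -> "ndw" -> "wdn" -> "n"
  "mokfhnqdqxtp" -> "xzvqsybobiea" -> "aeibobysqvzx" -> "bbysqvzx" -> "xzvqsybb" -> "vqsybb"
  "nkq" -> "yvb" -> "bvy" -> "bvy" -> "yvb" -> "b"

"lmxyxxb"; "z"; "zjmqpgtfd"; "n"; "vqsybb"; "b"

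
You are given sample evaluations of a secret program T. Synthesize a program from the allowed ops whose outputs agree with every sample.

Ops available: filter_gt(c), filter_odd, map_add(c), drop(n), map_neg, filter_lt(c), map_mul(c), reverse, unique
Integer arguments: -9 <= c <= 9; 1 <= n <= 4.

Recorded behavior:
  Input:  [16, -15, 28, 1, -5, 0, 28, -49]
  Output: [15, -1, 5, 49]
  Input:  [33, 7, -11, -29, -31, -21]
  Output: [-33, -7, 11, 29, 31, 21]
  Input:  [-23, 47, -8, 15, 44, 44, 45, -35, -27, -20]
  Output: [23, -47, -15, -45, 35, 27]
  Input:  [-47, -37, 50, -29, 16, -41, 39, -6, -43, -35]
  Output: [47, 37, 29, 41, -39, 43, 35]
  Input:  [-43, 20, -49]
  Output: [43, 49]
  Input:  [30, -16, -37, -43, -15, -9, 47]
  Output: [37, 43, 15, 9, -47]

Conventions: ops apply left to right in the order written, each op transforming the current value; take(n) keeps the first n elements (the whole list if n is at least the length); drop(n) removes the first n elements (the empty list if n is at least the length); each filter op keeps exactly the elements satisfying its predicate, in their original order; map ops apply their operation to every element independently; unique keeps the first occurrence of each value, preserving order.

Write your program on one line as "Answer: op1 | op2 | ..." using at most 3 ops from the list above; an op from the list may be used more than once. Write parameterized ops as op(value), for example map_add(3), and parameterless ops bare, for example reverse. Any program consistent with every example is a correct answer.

map_neg | unique | filter_odd

Check, running the answer program on each example:
  [16, -15, 28, 1, -5, 0, 28, -49] -> [-16, 15, -28, -1, 5, 0, -28, 49] -> [-16, 15, -28, -1, 5, 0, 49] -> [15, -1, 5, 49]
  [33, 7, -11, -29, -31, -21] -> [-33, -7, 11, 29, 31, 21] -> [-33, -7, 11, 29, 31, 21] -> [-33, -7, 11, 29, 31, 21]
  [-23, 47, -8, 15, 44, 44, 45, -35, -27, -20] -> [23, -47, 8, -15, -44, -44, -45, 35, 27, 20] -> [23, -47, 8, -15, -44, -45, 35, 27, 20] -> [23, -47, -15, -45, 35, 27]
  [-47, -37, 50, -29, 16, -41, 39, -6, -43, -35] -> [47, 37, -50, 29, -16, 41, -39, 6, 43, 35] -> [47, 37, -50, 29, -16, 41, -39, 6, 43, 35] -> [47, 37, 29, 41, -39, 43, 35]
  [-43, 20, -49] -> [43, -20, 49] -> [43, -20, 49] -> [43, 49]
  [30, -16, -37, -43, -15, -9, 47] -> [-30, 16, 37, 43, 15, 9, -47] -> [-30, 16, 37, 43, 15, 9, -47] -> [37, 43, 15, 9, -47]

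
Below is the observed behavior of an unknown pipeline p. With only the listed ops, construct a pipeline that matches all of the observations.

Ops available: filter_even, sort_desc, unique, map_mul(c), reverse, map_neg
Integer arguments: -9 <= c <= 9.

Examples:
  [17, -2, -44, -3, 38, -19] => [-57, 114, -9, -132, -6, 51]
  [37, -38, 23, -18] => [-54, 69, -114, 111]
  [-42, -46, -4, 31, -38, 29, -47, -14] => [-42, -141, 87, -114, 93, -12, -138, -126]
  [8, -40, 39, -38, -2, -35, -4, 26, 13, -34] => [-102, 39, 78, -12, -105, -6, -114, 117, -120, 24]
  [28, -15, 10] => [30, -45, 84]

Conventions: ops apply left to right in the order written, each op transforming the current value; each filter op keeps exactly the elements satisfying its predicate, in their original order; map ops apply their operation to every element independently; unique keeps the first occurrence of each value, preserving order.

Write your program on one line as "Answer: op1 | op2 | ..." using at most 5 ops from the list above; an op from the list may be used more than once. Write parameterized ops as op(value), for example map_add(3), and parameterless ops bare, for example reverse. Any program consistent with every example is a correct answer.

map_neg | map_mul(3) | reverse | map_neg

Check, running the answer program on each example:
  [17, -2, -44, -3, 38, -19] -> [-17, 2, 44, 3, -38, 19] -> [-51, 6, 132, 9, -114, 57] -> [57, -114, 9, 132, 6, -51] -> [-57, 114, -9, -132, -6, 51]
  [37, -38, 23, -18] -> [-37, 38, -23, 18] -> [-111, 114, -69, 54] -> [54, -69, 114, -111] -> [-54, 69, -114, 111]
  [-42, -46, -4, 31, -38, 29, -47, -14] -> [42, 46, 4, -31, 38, -29, 47, 14] -> [126, 138, 12, -93, 114, -87, 141, 42] -> [42, 141, -87, 114, -93, 12, 138, 126] -> [-42, -141, 87, -114, 93, -12, -138, -126]
  [8, -40, 39, -38, -2, -35, -4, 26, 13, -34] -> [-8, 40, -39, 38, 2, 35, 4, -26, -13, 34] -> [-24, 120, -117, 114, 6, 105, 12, -78, -39, 102] -> [102, -39, -78, 12, 105, 6, 114, -117, 120, -24] -> [-102, 39, 78, -12, -105, -6, -114, 117, -120, 24]
  [28, -15, 10] -> [-28, 15, -10] -> [-84, 45, -30] -> [-30, 45, -84] -> [30, -45, 84]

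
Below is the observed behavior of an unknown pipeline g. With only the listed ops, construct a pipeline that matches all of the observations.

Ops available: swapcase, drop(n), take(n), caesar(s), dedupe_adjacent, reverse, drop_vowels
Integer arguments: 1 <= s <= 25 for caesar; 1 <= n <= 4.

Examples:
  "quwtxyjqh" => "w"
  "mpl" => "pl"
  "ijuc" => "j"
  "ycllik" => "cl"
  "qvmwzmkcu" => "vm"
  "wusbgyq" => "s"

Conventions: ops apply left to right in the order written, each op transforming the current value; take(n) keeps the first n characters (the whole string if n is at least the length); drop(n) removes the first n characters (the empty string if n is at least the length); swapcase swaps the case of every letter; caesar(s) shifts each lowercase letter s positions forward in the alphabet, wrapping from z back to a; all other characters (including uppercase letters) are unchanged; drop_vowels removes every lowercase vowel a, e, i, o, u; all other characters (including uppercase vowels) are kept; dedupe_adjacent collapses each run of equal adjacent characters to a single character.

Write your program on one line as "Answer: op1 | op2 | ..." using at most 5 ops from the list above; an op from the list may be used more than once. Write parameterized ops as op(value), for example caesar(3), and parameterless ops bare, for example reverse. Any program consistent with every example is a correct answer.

drop(1) | dedupe_adjacent | take(2) | drop_vowels

Check, running the answer program on each example:
  "quwtxyjqh" -> "uwtxyjqh" -> "uwtxyjqh" -> "uw" -> "w"
  "mpl" -> "pl" -> "pl" -> "pl" -> "pl"
  "ijuc" -> "juc" -> "juc" -> "ju" -> "j"
  "ycllik" -> "cllik" -> "clik" -> "cl" -> "cl"
  "qvmwzmkcu" -> "vmwzmkcu" -> "vmwzmkcu" -> "vm" -> "vm"
  "wusbgyq" -> "usbgyq" -> "usbgyq" -> "us" -> "s"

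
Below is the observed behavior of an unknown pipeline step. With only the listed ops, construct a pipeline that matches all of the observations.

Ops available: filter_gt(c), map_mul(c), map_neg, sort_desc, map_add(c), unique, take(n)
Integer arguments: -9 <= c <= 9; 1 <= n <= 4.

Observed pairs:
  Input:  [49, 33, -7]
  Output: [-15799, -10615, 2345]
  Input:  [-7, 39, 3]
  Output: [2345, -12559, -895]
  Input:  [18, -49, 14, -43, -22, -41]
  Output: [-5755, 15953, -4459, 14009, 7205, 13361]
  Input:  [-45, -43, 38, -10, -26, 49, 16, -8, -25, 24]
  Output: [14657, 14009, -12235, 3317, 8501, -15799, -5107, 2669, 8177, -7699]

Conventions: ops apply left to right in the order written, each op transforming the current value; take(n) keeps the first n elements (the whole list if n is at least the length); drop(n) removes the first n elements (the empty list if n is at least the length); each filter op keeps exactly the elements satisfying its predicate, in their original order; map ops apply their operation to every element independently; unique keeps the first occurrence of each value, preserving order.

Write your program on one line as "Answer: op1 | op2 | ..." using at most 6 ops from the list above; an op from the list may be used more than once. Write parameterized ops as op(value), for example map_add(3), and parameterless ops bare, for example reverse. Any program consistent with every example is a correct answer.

map_mul(-9) | map_add(2) | map_neg | map_mul(9) | map_mul(-4) | map_add(5)

Check, running the answer program on each example:
  [49, 33, -7] -> [-441, -297, 63] -> [-439, -295, 65] -> [439, 295, -65] -> [3951, 2655, -585] -> [-15804, -10620, 2340] -> [-15799, -10615, 2345]
  [-7, 39, 3] -> [63, -351, -27] -> [65, -349, -25] -> [-65, 349, 25] -> [-585, 3141, 225] -> [2340, -12564, -900] -> [2345, -12559, -895]
  [18, -49, 14, -43, -22, -41] -> [-162, 441, -126, 387, 198, 369] -> [-160, 443, -124, 389, 200, 371] -> [160, -443, 124, -389, -200, -371] -> [1440, -3987, 1116, -3501, -1800, -3339] -> [-5760, 15948, -4464, 14004, 7200, 13356] -> [-5755, 15953, -4459, 14009, 7205, 13361]
  [-45, -43, 38, -10, -26, 49, 16, -8, -25, 24] -> [405, 387, -342, 90, 234, -441, -144, 72, 225, -216] -> [407, 389, -340, 92, 236, -439, -142, 74, 227, -214] -> [-407, -389, 340, -92, -236, 439, 142, -74, -227, 214] -> [-3663, -3501, 3060, -828, -2124, 3951, 1278, -666, -2043, 1926] -> [14652, 14004, -12240, 3312, 8496, -15804, -5112, 2664, 8172, -7704] -> [14657, 14009, -12235, 3317, 8501, -15799, -5107, 2669, 8177, -7699]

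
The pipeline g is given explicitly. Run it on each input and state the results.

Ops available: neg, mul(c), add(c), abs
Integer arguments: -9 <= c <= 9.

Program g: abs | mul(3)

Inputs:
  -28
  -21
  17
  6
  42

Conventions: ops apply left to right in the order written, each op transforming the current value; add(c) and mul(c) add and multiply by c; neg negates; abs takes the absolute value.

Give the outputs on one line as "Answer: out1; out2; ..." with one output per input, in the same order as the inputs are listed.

84; 63; 51; 18; 126

Execution, op by op:
  -28 -> 28 -> 84
  -21 -> 21 -> 63
  17 -> 17 -> 51
  6 -> 6 -> 18
  42 -> 42 -> 126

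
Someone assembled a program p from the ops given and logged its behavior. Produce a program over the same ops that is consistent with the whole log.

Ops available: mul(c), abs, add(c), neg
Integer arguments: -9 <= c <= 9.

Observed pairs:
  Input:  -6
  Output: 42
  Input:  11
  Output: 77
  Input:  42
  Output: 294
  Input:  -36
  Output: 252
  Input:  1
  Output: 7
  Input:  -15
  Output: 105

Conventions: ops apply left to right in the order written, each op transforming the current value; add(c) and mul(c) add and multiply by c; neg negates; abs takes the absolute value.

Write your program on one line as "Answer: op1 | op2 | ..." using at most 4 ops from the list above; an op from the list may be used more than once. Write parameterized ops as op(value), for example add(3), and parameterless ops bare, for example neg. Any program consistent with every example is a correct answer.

abs | mul(-7) | abs

Check, running the answer program on each example:
  -6 -> 6 -> -42 -> 42
  11 -> 11 -> -77 -> 77
  42 -> 42 -> -294 -> 294
  -36 -> 36 -> -252 -> 252
  1 -> 1 -> -7 -> 7
  -15 -> 15 -> -105 -> 105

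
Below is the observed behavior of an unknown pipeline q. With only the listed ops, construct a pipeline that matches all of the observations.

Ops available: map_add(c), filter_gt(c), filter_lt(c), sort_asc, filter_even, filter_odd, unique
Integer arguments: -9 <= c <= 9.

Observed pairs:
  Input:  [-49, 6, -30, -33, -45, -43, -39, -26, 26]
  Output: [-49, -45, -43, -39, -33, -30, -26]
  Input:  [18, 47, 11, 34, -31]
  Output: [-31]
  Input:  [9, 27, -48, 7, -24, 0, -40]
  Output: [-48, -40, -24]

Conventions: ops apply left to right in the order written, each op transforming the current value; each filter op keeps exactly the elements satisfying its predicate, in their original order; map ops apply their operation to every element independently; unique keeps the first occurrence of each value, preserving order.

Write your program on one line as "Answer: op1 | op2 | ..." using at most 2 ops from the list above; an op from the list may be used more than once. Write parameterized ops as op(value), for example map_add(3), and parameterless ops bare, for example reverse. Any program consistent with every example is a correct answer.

sort_asc | filter_lt(-7)

Check, running the answer program on each example:
  [-49, 6, -30, -33, -45, -43, -39, -26, 26] -> [-49, -45, -43, -39, -33, -30, -26, 6, 26] -> [-49, -45, -43, -39, -33, -30, -26]
  [18, 47, 11, 34, -31] -> [-31, 11, 18, 34, 47] -> [-31]
  [9, 27, -48, 7, -24, 0, -40] -> [-48, -40, -24, 0, 7, 9, 27] -> [-48, -40, -24]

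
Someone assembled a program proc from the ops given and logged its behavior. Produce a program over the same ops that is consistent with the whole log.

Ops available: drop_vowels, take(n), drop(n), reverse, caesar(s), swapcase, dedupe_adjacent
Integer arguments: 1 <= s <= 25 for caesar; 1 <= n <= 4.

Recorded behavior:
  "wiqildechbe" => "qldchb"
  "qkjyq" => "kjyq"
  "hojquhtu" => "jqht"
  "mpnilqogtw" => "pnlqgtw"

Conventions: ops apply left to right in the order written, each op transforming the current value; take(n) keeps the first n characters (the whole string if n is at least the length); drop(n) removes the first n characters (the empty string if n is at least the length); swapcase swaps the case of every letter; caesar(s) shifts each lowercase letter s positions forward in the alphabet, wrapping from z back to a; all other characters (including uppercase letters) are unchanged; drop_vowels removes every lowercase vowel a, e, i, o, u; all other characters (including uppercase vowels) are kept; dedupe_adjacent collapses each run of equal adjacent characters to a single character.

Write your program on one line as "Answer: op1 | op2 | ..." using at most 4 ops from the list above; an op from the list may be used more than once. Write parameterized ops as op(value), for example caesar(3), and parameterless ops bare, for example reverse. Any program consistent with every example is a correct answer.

drop_vowels | swapcase | drop(1) | swapcase

Check, running the answer program on each example:
  "wiqildechbe" -> "wqldchb" -> "WQLDCHB" -> "QLDCHB" -> "qldchb"
  "qkjyq" -> "qkjyq" -> "QKJYQ" -> "KJYQ" -> "kjyq"
  "hojquhtu" -> "hjqht" -> "HJQHT" -> "JQHT" -> "jqht"
  "mpnilqogtw" -> "mpnlqgtw" -> "MPNLQGTW" -> "PNLQGTW" -> "pnlqgtw"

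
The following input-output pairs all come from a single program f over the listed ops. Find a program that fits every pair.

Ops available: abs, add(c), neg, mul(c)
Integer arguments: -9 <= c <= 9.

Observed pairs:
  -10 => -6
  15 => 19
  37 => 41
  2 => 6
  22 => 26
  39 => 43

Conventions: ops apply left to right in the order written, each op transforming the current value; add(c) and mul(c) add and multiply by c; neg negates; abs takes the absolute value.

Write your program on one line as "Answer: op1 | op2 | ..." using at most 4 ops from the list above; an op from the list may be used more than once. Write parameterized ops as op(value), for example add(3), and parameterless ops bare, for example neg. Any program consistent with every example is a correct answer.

neg | add(-4) | neg

Check, running the answer program on each example:
  -10 -> 10 -> 6 -> -6
  15 -> -15 -> -19 -> 19
  37 -> -37 -> -41 -> 41
  2 -> -2 -> -6 -> 6
  22 -> -22 -> -26 -> 26
  39 -> -39 -> -43 -> 43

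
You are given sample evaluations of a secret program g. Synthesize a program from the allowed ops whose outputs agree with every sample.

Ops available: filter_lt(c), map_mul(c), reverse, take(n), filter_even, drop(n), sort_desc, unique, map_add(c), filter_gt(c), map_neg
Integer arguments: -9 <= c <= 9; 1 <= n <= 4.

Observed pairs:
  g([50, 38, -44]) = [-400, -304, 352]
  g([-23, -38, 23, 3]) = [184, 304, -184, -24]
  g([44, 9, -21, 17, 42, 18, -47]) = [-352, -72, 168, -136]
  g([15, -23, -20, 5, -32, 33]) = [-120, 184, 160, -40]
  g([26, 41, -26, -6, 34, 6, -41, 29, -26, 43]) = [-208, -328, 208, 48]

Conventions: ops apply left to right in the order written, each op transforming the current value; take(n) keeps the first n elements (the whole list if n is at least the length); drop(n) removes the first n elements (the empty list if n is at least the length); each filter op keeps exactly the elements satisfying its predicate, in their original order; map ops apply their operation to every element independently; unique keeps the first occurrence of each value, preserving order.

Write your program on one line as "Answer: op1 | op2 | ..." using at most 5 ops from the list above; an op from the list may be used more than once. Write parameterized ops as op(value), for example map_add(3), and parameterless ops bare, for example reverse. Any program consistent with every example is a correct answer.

map_mul(8) | unique | take(4) | map_neg

Check, running the answer program on each example:
  [50, 38, -44] -> [400, 304, -352] -> [400, 304, -352] -> [400, 304, -352] -> [-400, -304, 352]
  [-23, -38, 23, 3] -> [-184, -304, 184, 24] -> [-184, -304, 184, 24] -> [-184, -304, 184, 24] -> [184, 304, -184, -24]
  [44, 9, -21, 17, 42, 18, -47] -> [352, 72, -168, 136, 336, 144, -376] -> [352, 72, -168, 136, 336, 144, -376] -> [352, 72, -168, 136] -> [-352, -72, 168, -136]
  [15, -23, -20, 5, -32, 33] -> [120, -184, -160, 40, -256, 264] -> [120, -184, -160, 40, -256, 264] -> [120, -184, -160, 40] -> [-120, 184, 160, -40]
  [26, 41, -26, -6, 34, 6, -41, 29, -26, 43] -> [208, 328, -208, -48, 272, 48, -328, 232, -208, 344] -> [208, 328, -208, -48, 272, 48, -328, 232, 344] -> [208, 328, -208, -48] -> [-208, -328, 208, 48]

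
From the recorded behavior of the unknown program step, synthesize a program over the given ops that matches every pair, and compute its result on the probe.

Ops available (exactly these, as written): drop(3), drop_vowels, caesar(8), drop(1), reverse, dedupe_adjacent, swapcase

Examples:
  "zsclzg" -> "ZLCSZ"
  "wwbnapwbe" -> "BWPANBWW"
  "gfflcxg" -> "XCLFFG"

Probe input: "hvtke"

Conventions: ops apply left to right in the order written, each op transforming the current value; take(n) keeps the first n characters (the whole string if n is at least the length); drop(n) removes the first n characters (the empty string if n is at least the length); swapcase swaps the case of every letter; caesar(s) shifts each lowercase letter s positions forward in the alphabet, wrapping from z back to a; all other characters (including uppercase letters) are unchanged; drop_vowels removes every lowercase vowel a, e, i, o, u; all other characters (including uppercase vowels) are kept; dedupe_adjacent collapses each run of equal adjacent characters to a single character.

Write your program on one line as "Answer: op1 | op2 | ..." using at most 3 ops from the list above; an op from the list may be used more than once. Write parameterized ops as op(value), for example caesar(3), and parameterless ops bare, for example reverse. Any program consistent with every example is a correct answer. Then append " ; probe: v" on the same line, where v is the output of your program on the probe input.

swapcase | reverse | drop(1) ; probe: "KTVH"

Check, running the answer program on each example:
  "zsclzg" -> "ZSCLZG" -> "GZLCSZ" -> "ZLCSZ"
  "wwbnapwbe" -> "WWBNAPWBE" -> "EBWPANBWW" -> "BWPANBWW"
  "gfflcxg" -> "GFFLCXG" -> "GXCLFFG" -> "XCLFFG"
  probe: "hvtke" -> "HVTKE" -> "EKTVH" -> "KTVH"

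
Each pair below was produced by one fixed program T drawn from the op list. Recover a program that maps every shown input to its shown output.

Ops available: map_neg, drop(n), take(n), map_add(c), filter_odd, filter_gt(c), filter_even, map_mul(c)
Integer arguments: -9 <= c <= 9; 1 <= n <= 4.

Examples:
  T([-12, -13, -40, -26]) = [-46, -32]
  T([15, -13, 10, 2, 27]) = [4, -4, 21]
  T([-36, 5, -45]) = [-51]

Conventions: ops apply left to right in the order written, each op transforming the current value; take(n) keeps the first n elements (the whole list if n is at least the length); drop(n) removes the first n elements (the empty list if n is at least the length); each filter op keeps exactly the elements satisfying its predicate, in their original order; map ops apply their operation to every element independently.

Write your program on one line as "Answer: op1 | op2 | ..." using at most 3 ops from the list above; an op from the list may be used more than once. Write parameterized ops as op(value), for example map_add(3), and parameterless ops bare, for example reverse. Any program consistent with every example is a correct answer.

map_add(3) | map_add(-9) | drop(2)

Check, running the answer program on each example:
  [-12, -13, -40, -26] -> [-9, -10, -37, -23] -> [-18, -19, -46, -32] -> [-46, -32]
  [15, -13, 10, 2, 27] -> [18, -10, 13, 5, 30] -> [9, -19, 4, -4, 21] -> [4, -4, 21]
  [-36, 5, -45] -> [-33, 8, -42] -> [-42, -1, -51] -> [-51]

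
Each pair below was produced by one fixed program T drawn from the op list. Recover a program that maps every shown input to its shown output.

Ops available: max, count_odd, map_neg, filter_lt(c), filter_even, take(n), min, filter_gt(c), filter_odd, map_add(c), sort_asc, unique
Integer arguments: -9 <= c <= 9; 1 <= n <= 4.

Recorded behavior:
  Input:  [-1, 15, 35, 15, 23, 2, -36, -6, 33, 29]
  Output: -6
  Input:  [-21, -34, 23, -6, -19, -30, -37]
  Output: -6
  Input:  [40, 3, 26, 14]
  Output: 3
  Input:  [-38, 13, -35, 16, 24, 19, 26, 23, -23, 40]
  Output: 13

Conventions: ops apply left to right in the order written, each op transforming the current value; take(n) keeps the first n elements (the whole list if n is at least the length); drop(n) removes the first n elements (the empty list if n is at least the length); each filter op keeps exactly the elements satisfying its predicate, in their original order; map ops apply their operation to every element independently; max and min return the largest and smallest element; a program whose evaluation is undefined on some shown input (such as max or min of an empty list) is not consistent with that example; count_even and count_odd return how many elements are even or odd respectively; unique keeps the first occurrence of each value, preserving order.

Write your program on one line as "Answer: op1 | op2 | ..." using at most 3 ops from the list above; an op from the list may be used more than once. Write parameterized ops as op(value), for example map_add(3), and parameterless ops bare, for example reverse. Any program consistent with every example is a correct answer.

filter_gt(-9) | min

Check, running the answer program on each example:
  [-1, 15, 35, 15, 23, 2, -36, -6, 33, 29] -> [-1, 15, 35, 15, 23, 2, -6, 33, 29] -> -6
  [-21, -34, 23, -6, -19, -30, -37] -> [23, -6] -> -6
  [40, 3, 26, 14] -> [40, 3, 26, 14] -> 3
  [-38, 13, -35, 16, 24, 19, 26, 23, -23, 40] -> [13, 16, 24, 19, 26, 23, 40] -> 13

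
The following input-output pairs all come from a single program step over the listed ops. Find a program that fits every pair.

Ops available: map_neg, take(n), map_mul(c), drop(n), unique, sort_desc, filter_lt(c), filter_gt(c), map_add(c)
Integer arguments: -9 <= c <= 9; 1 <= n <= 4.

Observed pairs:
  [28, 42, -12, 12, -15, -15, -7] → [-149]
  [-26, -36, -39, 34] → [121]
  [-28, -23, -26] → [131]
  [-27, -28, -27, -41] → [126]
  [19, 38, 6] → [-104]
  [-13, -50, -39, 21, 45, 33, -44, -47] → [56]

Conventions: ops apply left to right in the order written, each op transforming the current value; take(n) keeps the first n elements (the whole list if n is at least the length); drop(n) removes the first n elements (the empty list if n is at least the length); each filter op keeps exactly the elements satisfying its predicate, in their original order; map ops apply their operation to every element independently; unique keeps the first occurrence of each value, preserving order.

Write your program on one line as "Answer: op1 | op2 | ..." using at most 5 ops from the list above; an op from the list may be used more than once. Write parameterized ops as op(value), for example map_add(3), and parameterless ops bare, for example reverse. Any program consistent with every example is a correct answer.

map_mul(5) | take(2) | map_neg | take(1) | map_add(-9)

Check, running the answer program on each example:
  [28, 42, -12, 12, -15, -15, -7] -> [140, 210, -60, 60, -75, -75, -35] -> [140, 210] -> [-140, -210] -> [-140] -> [-149]
  [-26, -36, -39, 34] -> [-130, -180, -195, 170] -> [-130, -180] -> [130, 180] -> [130] -> [121]
  [-28, -23, -26] -> [-140, -115, -130] -> [-140, -115] -> [140, 115] -> [140] -> [131]
  [-27, -28, -27, -41] -> [-135, -140, -135, -205] -> [-135, -140] -> [135, 140] -> [135] -> [126]
  [19, 38, 6] -> [95, 190, 30] -> [95, 190] -> [-95, -190] -> [-95] -> [-104]
  [-13, -50, -39, 21, 45, 33, -44, -47] -> [-65, -250, -195, 105, 225, 165, -220, -235] -> [-65, -250] -> [65, 250] -> [65] -> [56]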